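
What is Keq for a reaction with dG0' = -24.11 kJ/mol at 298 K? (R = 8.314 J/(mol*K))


Keq = exp(-dG0 * 1000 / (R * T))
Keq = exp(-(-24.11) * 1000 / (8.314 * 298))
Keq = 16836.4499

16836.4499


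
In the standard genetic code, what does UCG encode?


Standard genetic code lookup.
Codon UCG -> Ser

Ser


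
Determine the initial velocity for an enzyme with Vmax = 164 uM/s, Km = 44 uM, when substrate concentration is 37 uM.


v = Vmax * [S] / (Km + [S])
v = 164 * 37 / (44 + 37)
v = 74.9136 uM/s

74.9136 uM/s


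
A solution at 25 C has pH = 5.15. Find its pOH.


pOH = 14 - pH
pOH = 14 - 5.15
pOH = 8.85

8.85


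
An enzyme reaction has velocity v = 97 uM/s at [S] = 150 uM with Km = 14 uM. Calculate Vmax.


Vmax = v * (Km + [S]) / [S]
Vmax = 97 * (14 + 150) / 150
Vmax = 106.0533 uM/s

106.0533 uM/s


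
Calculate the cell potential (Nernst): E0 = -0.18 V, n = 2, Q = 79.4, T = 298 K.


E = E0 - (RT/nF) * ln(Q)
E = -0.18 - (8.314 * 298 / (2 * 96485)) * ln(79.4)
E = -0.2362 V

-0.2362 V


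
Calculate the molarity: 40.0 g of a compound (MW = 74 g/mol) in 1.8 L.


C = (mass / MW) / volume
C = (40.0 / 74) / 1.8
C = 0.3003 M

0.3003 M


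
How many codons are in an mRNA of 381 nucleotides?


codons = nucleotides / 3
codons = 381 / 3 = 127

127


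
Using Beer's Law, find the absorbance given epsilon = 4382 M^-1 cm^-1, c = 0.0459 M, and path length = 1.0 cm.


A = epsilon * c * l
A = 4382 * 0.0459 * 1.0
A = 201.1338

201.1338


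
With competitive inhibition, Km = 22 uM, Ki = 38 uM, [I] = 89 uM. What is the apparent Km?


Km_app = Km * (1 + [I]/Ki)
Km_app = 22 * (1 + 89/38)
Km_app = 73.5263 uM

73.5263 uM


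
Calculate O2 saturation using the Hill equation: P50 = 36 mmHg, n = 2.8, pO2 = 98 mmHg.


Y = pO2^n / (P50^n + pO2^n)
Y = 98^2.8 / (36^2.8 + 98^2.8)
Y = 94.29%

94.29%


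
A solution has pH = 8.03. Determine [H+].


[H+] = 10^(-pH)
[H+] = 10^(-8.03)
[H+] = 9.333e-09 M

9.333e-09 M


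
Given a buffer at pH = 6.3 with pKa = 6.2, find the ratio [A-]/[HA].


[A-]/[HA] = 10^(pH - pKa)
= 10^(6.3 - 6.2)
= 1.2589

1.2589


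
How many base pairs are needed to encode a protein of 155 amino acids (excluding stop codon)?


Each amino acid = 1 codon = 3 bp
bp = 155 * 3 = 465 bp

465 bp


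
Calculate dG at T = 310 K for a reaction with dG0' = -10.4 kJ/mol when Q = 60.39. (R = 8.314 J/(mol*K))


dG = dG0' + RT * ln(Q) / 1000
dG = -10.4 + 8.314 * 310 * ln(60.39) / 1000
dG = 0.1692 kJ/mol

0.1692 kJ/mol


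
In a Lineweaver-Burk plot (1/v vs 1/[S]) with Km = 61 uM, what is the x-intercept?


x-intercept = -1/Km
= -1/61
= -0.0164 1/uM

-0.0164 1/uM


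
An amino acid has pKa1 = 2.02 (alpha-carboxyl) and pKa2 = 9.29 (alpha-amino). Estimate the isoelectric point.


pI = (pKa1 + pKa2) / 2
pI = (2.02 + 9.29) / 2
pI = 5.655

5.655


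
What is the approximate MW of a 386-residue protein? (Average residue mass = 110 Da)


MW = n_residues * 110 Da
MW = 386 * 110
MW = 42460 Da

42460 Da


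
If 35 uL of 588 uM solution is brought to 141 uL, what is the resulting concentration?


C2 = C1 * V1 / V2
C2 = 588 * 35 / 141
C2 = 145.9574 uM

145.9574 uM


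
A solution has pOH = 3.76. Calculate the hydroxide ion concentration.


[OH-] = 10^(-pOH)
[OH-] = 10^(-3.76)
[OH-] = 1.738e-04 M

1.738e-04 M


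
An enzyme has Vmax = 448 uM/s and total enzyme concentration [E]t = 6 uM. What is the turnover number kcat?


kcat = Vmax / [E]t
kcat = 448 / 6
kcat = 74.6667 s^-1

74.6667 s^-1


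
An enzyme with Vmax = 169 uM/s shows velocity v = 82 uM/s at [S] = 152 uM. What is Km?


Km = [S] * (Vmax - v) / v
Km = 152 * (169 - 82) / 82
Km = 161.2683 uM

161.2683 uM


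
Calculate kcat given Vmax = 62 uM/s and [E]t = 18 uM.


kcat = Vmax / [E]t
kcat = 62 / 18
kcat = 3.4444 s^-1

3.4444 s^-1


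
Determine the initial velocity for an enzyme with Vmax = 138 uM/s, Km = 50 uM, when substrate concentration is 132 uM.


v = Vmax * [S] / (Km + [S])
v = 138 * 132 / (50 + 132)
v = 100.0879 uM/s

100.0879 uM/s


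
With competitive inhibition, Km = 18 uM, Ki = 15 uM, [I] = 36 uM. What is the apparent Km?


Km_app = Km * (1 + [I]/Ki)
Km_app = 18 * (1 + 36/15)
Km_app = 61.2 uM

61.2 uM


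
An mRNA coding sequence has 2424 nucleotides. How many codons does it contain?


codons = nucleotides / 3
codons = 2424 / 3 = 808

808


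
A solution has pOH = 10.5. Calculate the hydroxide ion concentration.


[OH-] = 10^(-pOH)
[OH-] = 10^(-10.5)
[OH-] = 3.162e-11 M

3.162e-11 M


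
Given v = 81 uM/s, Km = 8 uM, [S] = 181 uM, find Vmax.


Vmax = v * (Km + [S]) / [S]
Vmax = 81 * (8 + 181) / 181
Vmax = 84.5801 uM/s

84.5801 uM/s


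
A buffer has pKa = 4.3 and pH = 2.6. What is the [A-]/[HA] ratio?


[A-]/[HA] = 10^(pH - pKa)
= 10^(2.6 - 4.3)
= 0.02

0.02


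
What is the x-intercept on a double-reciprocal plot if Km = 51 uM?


x-intercept = -1/Km
= -1/51
= -0.0196 1/uM

-0.0196 1/uM


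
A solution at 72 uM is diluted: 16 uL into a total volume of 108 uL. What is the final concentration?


C2 = C1 * V1 / V2
C2 = 72 * 16 / 108
C2 = 10.6667 uM

10.6667 uM


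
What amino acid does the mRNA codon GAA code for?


Standard genetic code lookup.
Codon GAA -> Glu

Glu


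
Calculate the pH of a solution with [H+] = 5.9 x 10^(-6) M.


pH = -log10([H+])
pH = -log10(5.9 x 10^(-6))
pH = 5.2291

5.2291


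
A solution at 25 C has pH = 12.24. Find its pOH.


pOH = 14 - pH
pOH = 14 - 12.24
pOH = 1.76

1.76


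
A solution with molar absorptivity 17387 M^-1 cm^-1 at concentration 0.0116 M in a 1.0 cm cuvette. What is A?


A = epsilon * c * l
A = 17387 * 0.0116 * 1.0
A = 201.6892

201.6892


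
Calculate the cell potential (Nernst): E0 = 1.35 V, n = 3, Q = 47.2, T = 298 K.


E = E0 - (RT/nF) * ln(Q)
E = 1.35 - (8.314 * 298 / (3 * 96485)) * ln(47.2)
E = 1.317 V

1.317 V


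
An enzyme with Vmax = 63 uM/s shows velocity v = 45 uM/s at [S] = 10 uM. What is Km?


Km = [S] * (Vmax - v) / v
Km = 10 * (63 - 45) / 45
Km = 4.0 uM

4.0 uM


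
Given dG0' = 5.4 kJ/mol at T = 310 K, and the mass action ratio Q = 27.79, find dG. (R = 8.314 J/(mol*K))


dG = dG0' + RT * ln(Q) / 1000
dG = 5.4 + 8.314 * 310 * ln(27.79) / 1000
dG = 13.9688 kJ/mol

13.9688 kJ/mol


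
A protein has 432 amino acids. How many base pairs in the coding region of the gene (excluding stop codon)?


Each amino acid = 1 codon = 3 bp
bp = 432 * 3 = 1296 bp

1296 bp


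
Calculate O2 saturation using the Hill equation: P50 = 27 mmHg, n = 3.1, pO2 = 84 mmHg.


Y = pO2^n / (P50^n + pO2^n)
Y = 84^3.1 / (27^3.1 + 84^3.1)
Y = 97.12%

97.12%


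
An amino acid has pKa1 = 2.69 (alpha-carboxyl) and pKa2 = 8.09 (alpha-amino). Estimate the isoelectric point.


pI = (pKa1 + pKa2) / 2
pI = (2.69 + 8.09) / 2
pI = 5.39

5.39


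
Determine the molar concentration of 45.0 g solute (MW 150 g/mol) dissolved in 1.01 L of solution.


C = (mass / MW) / volume
C = (45.0 / 150) / 1.01
C = 0.297 M

0.297 M


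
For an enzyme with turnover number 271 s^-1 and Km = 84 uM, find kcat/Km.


Catalytic efficiency = kcat / Km
= 271 / 84
= 3.2262 uM^-1*s^-1

3.2262 uM^-1*s^-1


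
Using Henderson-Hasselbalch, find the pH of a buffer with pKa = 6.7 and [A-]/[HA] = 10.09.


pH = pKa + log10([A-]/[HA])
pH = 6.7 + log10(10.09)
pH = 7.7039

7.7039


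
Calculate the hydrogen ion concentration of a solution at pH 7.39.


[H+] = 10^(-pH)
[H+] = 10^(-7.39)
[H+] = 4.074e-08 M

4.074e-08 M


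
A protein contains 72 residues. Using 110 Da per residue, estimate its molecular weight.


MW = n_residues * 110 Da
MW = 72 * 110
MW = 7920 Da

7920 Da


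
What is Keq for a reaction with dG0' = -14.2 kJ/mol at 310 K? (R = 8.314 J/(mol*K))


Keq = exp(-dG0 * 1000 / (R * T))
Keq = exp(-(-14.2) * 1000 / (8.314 * 310))
Keq = 247.0415

247.0415


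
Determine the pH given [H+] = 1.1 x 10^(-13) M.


pH = -log10([H+])
pH = -log10(1.1 x 10^(-13))
pH = 12.9586

12.9586


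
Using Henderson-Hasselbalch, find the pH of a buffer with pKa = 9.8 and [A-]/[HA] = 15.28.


pH = pKa + log10([A-]/[HA])
pH = 9.8 + log10(15.28)
pH = 10.9841

10.9841


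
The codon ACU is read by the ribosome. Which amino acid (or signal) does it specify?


Standard genetic code lookup.
Codon ACU -> Thr

Thr


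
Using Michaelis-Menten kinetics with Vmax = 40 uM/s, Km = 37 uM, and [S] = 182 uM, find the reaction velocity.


v = Vmax * [S] / (Km + [S])
v = 40 * 182 / (37 + 182)
v = 33.242 uM/s

33.242 uM/s


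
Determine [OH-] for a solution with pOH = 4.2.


[OH-] = 10^(-pOH)
[OH-] = 10^(-4.2)
[OH-] = 6.310e-05 M

6.310e-05 M


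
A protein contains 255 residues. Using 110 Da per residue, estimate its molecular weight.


MW = n_residues * 110 Da
MW = 255 * 110
MW = 28050 Da

28050 Da


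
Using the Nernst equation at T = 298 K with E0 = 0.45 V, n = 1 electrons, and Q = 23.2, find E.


E = E0 - (RT/nF) * ln(Q)
E = 0.45 - (8.314 * 298 / (1 * 96485)) * ln(23.2)
E = 0.3693 V

0.3693 V


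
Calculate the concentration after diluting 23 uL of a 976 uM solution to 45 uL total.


C2 = C1 * V1 / V2
C2 = 976 * 23 / 45
C2 = 498.8444 uM

498.8444 uM


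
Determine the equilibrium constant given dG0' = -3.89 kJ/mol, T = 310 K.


Keq = exp(-dG0 * 1000 / (R * T))
Keq = exp(-(-3.89) * 1000 / (8.314 * 310))
Keq = 4.5236

4.5236


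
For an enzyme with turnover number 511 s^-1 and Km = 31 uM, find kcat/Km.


Catalytic efficiency = kcat / Km
= 511 / 31
= 16.4839 uM^-1*s^-1

16.4839 uM^-1*s^-1


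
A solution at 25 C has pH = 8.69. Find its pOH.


pOH = 14 - pH
pOH = 14 - 8.69
pOH = 5.31

5.31


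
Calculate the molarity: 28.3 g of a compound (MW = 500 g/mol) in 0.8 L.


C = (mass / MW) / volume
C = (28.3 / 500) / 0.8
C = 0.0708 M

0.0708 M


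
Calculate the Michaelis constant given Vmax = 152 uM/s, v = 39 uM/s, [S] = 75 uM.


Km = [S] * (Vmax - v) / v
Km = 75 * (152 - 39) / 39
Km = 217.3077 uM

217.3077 uM


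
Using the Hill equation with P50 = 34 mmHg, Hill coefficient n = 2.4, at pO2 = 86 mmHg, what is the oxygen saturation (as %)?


Y = pO2^n / (P50^n + pO2^n)
Y = 86^2.4 / (34^2.4 + 86^2.4)
Y = 90.27%

90.27%


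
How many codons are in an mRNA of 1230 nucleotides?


codons = nucleotides / 3
codons = 1230 / 3 = 410

410


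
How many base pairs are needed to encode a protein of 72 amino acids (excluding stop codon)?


Each amino acid = 1 codon = 3 bp
bp = 72 * 3 = 216 bp

216 bp


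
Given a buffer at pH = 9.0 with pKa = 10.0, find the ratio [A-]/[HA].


[A-]/[HA] = 10^(pH - pKa)
= 10^(9.0 - 10.0)
= 0.1

0.1


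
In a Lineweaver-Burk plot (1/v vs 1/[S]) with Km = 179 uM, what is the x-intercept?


x-intercept = -1/Km
= -1/179
= -0.0056 1/uM

-0.0056 1/uM


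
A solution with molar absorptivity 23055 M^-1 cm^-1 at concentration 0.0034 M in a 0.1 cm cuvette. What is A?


A = epsilon * c * l
A = 23055 * 0.0034 * 0.1
A = 7.8387

7.8387


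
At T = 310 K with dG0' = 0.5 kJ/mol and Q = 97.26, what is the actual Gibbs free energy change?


dG = dG0' + RT * ln(Q) / 1000
dG = 0.5 + 8.314 * 310 * ln(97.26) / 1000
dG = 12.2975 kJ/mol

12.2975 kJ/mol


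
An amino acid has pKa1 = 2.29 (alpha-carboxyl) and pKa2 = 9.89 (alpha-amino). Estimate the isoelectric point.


pI = (pKa1 + pKa2) / 2
pI = (2.29 + 9.89) / 2
pI = 6.09

6.09


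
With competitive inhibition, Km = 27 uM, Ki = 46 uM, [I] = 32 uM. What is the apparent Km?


Km_app = Km * (1 + [I]/Ki)
Km_app = 27 * (1 + 32/46)
Km_app = 45.7826 uM

45.7826 uM


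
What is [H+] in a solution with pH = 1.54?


[H+] = 10^(-pH)
[H+] = 10^(-1.54)
[H+] = 0.0288 M

0.0288 M


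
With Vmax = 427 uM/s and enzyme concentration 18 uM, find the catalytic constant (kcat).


kcat = Vmax / [E]t
kcat = 427 / 18
kcat = 23.7222 s^-1

23.7222 s^-1


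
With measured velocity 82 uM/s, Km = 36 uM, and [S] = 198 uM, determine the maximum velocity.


Vmax = v * (Km + [S]) / [S]
Vmax = 82 * (36 + 198) / 198
Vmax = 96.9091 uM/s

96.9091 uM/s


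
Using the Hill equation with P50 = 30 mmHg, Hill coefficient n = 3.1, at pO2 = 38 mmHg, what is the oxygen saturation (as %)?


Y = pO2^n / (P50^n + pO2^n)
Y = 38^3.1 / (30^3.1 + 38^3.1)
Y = 67.54%

67.54%


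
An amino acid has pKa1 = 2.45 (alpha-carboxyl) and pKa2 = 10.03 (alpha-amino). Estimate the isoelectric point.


pI = (pKa1 + pKa2) / 2
pI = (2.45 + 10.03) / 2
pI = 6.24

6.24


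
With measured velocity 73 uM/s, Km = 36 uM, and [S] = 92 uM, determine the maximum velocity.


Vmax = v * (Km + [S]) / [S]
Vmax = 73 * (36 + 92) / 92
Vmax = 101.5652 uM/s

101.5652 uM/s


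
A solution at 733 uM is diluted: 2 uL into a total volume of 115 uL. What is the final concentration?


C2 = C1 * V1 / V2
C2 = 733 * 2 / 115
C2 = 12.7478 uM

12.7478 uM


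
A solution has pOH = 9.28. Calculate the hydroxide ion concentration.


[OH-] = 10^(-pOH)
[OH-] = 10^(-9.28)
[OH-] = 5.248e-10 M

5.248e-10 M


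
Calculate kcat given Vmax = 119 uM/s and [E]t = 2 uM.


kcat = Vmax / [E]t
kcat = 119 / 2
kcat = 59.5 s^-1

59.5 s^-1


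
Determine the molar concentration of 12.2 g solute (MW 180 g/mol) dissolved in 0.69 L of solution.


C = (mass / MW) / volume
C = (12.2 / 180) / 0.69
C = 0.0982 M

0.0982 M


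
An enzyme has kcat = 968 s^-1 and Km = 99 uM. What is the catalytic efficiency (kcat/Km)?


Catalytic efficiency = kcat / Km
= 968 / 99
= 9.7778 uM^-1*s^-1

9.7778 uM^-1*s^-1


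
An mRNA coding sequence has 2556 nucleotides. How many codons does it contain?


codons = nucleotides / 3
codons = 2556 / 3 = 852

852


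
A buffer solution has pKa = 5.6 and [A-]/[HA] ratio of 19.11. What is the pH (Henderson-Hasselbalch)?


pH = pKa + log10([A-]/[HA])
pH = 5.6 + log10(19.11)
pH = 6.8813

6.8813


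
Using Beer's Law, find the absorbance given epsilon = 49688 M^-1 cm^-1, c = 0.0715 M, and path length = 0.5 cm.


A = epsilon * c * l
A = 49688 * 0.0715 * 0.5
A = 1776.346

1776.346


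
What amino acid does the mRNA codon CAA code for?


Standard genetic code lookup.
Codon CAA -> Gln

Gln


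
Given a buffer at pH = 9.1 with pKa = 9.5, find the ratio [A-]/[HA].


[A-]/[HA] = 10^(pH - pKa)
= 10^(9.1 - 9.5)
= 0.3981

0.3981


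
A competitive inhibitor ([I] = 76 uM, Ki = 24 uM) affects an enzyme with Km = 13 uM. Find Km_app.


Km_app = Km * (1 + [I]/Ki)
Km_app = 13 * (1 + 76/24)
Km_app = 54.1667 uM

54.1667 uM


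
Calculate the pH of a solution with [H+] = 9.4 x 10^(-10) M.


pH = -log10([H+])
pH = -log10(9.4 x 10^(-10))
pH = 9.0269

9.0269


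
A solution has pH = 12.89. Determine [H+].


[H+] = 10^(-pH)
[H+] = 10^(-12.89)
[H+] = 1.288e-13 M

1.288e-13 M


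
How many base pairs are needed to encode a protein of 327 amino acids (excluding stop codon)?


Each amino acid = 1 codon = 3 bp
bp = 327 * 3 = 981 bp

981 bp


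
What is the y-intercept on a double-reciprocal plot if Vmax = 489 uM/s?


y-intercept = 1/Vmax
= 1/489
= 0.002 s/uM

0.002 s/uM


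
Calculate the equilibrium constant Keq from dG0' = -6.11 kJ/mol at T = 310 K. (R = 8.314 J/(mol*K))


Keq = exp(-dG0 * 1000 / (R * T))
Keq = exp(-(-6.11) * 1000 / (8.314 * 310))
Keq = 10.7045

10.7045


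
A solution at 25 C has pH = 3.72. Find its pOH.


pOH = 14 - pH
pOH = 14 - 3.72
pOH = 10.28

10.28


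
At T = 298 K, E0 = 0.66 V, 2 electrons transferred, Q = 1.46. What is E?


E = E0 - (RT/nF) * ln(Q)
E = 0.66 - (8.314 * 298 / (2 * 96485)) * ln(1.46)
E = 0.6551 V

0.6551 V


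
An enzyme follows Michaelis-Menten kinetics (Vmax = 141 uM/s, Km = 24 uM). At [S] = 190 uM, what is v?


v = Vmax * [S] / (Km + [S])
v = 141 * 190 / (24 + 190)
v = 125.1869 uM/s

125.1869 uM/s


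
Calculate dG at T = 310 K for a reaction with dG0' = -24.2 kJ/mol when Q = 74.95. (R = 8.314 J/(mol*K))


dG = dG0' + RT * ln(Q) / 1000
dG = -24.2 + 8.314 * 310 * ln(74.95) / 1000
dG = -13.0741 kJ/mol

-13.0741 kJ/mol


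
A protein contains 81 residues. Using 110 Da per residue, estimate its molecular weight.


MW = n_residues * 110 Da
MW = 81 * 110
MW = 8910 Da

8910 Da


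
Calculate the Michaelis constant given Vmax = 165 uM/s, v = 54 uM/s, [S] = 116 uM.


Km = [S] * (Vmax - v) / v
Km = 116 * (165 - 54) / 54
Km = 238.4444 uM

238.4444 uM


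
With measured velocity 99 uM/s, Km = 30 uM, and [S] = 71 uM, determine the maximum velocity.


Vmax = v * (Km + [S]) / [S]
Vmax = 99 * (30 + 71) / 71
Vmax = 140.831 uM/s

140.831 uM/s


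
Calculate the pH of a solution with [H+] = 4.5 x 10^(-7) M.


pH = -log10([H+])
pH = -log10(4.5 x 10^(-7))
pH = 6.3468

6.3468


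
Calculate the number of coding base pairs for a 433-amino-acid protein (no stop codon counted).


Each amino acid = 1 codon = 3 bp
bp = 433 * 3 = 1299 bp

1299 bp


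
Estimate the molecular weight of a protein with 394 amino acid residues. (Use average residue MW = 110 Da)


MW = n_residues * 110 Da
MW = 394 * 110
MW = 43340 Da

43340 Da


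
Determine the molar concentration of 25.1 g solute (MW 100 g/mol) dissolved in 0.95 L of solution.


C = (mass / MW) / volume
C = (25.1 / 100) / 0.95
C = 0.2642 M

0.2642 M


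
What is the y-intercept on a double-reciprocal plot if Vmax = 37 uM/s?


y-intercept = 1/Vmax
= 1/37
= 0.027 s/uM

0.027 s/uM


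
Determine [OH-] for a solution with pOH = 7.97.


[OH-] = 10^(-pOH)
[OH-] = 10^(-7.97)
[OH-] = 1.072e-08 M

1.072e-08 M


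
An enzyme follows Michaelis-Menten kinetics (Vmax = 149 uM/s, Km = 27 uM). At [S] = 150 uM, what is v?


v = Vmax * [S] / (Km + [S])
v = 149 * 150 / (27 + 150)
v = 126.2712 uM/s

126.2712 uM/s


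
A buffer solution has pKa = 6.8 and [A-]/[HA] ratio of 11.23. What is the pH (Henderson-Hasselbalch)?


pH = pKa + log10([A-]/[HA])
pH = 6.8 + log10(11.23)
pH = 7.8504

7.8504


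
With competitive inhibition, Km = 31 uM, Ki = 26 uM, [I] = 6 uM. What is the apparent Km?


Km_app = Km * (1 + [I]/Ki)
Km_app = 31 * (1 + 6/26)
Km_app = 38.1538 uM

38.1538 uM


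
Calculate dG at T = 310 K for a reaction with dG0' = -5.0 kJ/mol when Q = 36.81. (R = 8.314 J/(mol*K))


dG = dG0' + RT * ln(Q) / 1000
dG = -5.0 + 8.314 * 310 * ln(36.81) / 1000
dG = 4.2933 kJ/mol

4.2933 kJ/mol


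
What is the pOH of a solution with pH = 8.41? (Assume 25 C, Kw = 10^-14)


pOH = 14 - pH
pOH = 14 - 8.41
pOH = 5.59

5.59


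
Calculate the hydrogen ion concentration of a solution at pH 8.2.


[H+] = 10^(-pH)
[H+] = 10^(-8.2)
[H+] = 6.310e-09 M

6.310e-09 M


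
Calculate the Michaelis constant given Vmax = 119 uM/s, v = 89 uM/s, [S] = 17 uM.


Km = [S] * (Vmax - v) / v
Km = 17 * (119 - 89) / 89
Km = 5.7303 uM

5.7303 uM


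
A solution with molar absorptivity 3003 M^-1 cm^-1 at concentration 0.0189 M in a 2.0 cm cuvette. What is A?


A = epsilon * c * l
A = 3003 * 0.0189 * 2.0
A = 113.5134

113.5134


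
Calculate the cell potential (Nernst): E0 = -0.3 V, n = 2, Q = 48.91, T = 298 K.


E = E0 - (RT/nF) * ln(Q)
E = -0.3 - (8.314 * 298 / (2 * 96485)) * ln(48.91)
E = -0.3499 V

-0.3499 V


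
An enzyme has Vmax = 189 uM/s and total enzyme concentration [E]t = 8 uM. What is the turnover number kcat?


kcat = Vmax / [E]t
kcat = 189 / 8
kcat = 23.625 s^-1

23.625 s^-1


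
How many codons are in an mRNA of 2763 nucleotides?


codons = nucleotides / 3
codons = 2763 / 3 = 921

921


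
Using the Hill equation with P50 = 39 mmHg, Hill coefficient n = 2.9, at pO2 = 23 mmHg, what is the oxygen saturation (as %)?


Y = pO2^n / (P50^n + pO2^n)
Y = 23^2.9 / (39^2.9 + 23^2.9)
Y = 17.78%

17.78%


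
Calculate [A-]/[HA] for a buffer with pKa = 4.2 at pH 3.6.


[A-]/[HA] = 10^(pH - pKa)
= 10^(3.6 - 4.2)
= 0.2512

0.2512


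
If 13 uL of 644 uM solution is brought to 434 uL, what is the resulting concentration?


C2 = C1 * V1 / V2
C2 = 644 * 13 / 434
C2 = 19.2903 uM

19.2903 uM


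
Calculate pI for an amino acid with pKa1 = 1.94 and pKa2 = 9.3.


pI = (pKa1 + pKa2) / 2
pI = (1.94 + 9.3) / 2
pI = 5.62

5.62


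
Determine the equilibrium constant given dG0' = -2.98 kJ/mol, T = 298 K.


Keq = exp(-dG0 * 1000 / (R * T))
Keq = exp(-(-2.98) * 1000 / (8.314 * 298))
Keq = 3.3294

3.3294


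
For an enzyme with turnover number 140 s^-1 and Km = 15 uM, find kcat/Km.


Catalytic efficiency = kcat / Km
= 140 / 15
= 9.3333 uM^-1*s^-1

9.3333 uM^-1*s^-1


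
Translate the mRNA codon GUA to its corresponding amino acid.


Standard genetic code lookup.
Codon GUA -> Val

Val


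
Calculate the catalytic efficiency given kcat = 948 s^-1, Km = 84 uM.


Catalytic efficiency = kcat / Km
= 948 / 84
= 11.2857 uM^-1*s^-1

11.2857 uM^-1*s^-1


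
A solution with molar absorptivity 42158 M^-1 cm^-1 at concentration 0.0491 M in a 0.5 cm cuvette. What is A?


A = epsilon * c * l
A = 42158 * 0.0491 * 0.5
A = 1034.9789

1034.9789


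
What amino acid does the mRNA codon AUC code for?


Standard genetic code lookup.
Codon AUC -> Ile

Ile


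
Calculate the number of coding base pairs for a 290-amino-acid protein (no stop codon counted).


Each amino acid = 1 codon = 3 bp
bp = 290 * 3 = 870 bp

870 bp


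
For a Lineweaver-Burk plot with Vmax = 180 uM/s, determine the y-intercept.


y-intercept = 1/Vmax
= 1/180
= 0.0056 s/uM

0.0056 s/uM


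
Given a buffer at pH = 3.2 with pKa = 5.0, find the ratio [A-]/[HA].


[A-]/[HA] = 10^(pH - pKa)
= 10^(3.2 - 5.0)
= 0.0158

0.0158


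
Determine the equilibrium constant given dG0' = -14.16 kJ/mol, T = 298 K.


Keq = exp(-dG0 * 1000 / (R * T))
Keq = exp(-(-14.16) * 1000 / (8.314 * 298))
Keq = 303.467

303.467


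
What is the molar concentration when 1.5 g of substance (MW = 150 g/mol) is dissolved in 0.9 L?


C = (mass / MW) / volume
C = (1.5 / 150) / 0.9
C = 0.0111 M

0.0111 M


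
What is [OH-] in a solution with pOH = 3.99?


[OH-] = 10^(-pOH)
[OH-] = 10^(-3.99)
[OH-] = 1.023e-04 M

1.023e-04 M


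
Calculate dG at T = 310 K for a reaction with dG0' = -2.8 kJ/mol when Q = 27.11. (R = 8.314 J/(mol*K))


dG = dG0' + RT * ln(Q) / 1000
dG = -2.8 + 8.314 * 310 * ln(27.11) / 1000
dG = 5.705 kJ/mol

5.705 kJ/mol


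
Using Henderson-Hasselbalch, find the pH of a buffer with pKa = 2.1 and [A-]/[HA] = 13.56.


pH = pKa + log10([A-]/[HA])
pH = 2.1 + log10(13.56)
pH = 3.2323

3.2323


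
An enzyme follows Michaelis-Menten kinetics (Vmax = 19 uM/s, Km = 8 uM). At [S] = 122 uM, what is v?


v = Vmax * [S] / (Km + [S])
v = 19 * 122 / (8 + 122)
v = 17.8308 uM/s

17.8308 uM/s


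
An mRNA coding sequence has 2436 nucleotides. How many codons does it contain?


codons = nucleotides / 3
codons = 2436 / 3 = 812

812


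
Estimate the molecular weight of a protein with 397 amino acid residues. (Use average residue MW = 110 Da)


MW = n_residues * 110 Da
MW = 397 * 110
MW = 43670 Da

43670 Da


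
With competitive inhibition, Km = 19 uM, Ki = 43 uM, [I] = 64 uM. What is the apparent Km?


Km_app = Km * (1 + [I]/Ki)
Km_app = 19 * (1 + 64/43)
Km_app = 47.2791 uM

47.2791 uM


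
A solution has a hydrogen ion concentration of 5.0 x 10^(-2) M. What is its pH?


pH = -log10([H+])
pH = -log10(5.0 x 10^(-2))
pH = 1.301

1.301


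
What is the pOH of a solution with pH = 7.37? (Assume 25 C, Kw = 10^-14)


pOH = 14 - pH
pOH = 14 - 7.37
pOH = 6.63

6.63


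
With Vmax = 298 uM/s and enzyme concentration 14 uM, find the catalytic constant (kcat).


kcat = Vmax / [E]t
kcat = 298 / 14
kcat = 21.2857 s^-1

21.2857 s^-1


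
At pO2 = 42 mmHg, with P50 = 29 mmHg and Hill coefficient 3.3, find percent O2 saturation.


Y = pO2^n / (P50^n + pO2^n)
Y = 42^3.3 / (29^3.3 + 42^3.3)
Y = 77.25%

77.25%


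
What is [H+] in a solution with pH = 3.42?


[H+] = 10^(-pH)
[H+] = 10^(-3.42)
[H+] = 3.802e-04 M

3.802e-04 M


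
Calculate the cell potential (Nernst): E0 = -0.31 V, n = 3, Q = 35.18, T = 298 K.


E = E0 - (RT/nF) * ln(Q)
E = -0.31 - (8.314 * 298 / (3 * 96485)) * ln(35.18)
E = -0.3405 V

-0.3405 V


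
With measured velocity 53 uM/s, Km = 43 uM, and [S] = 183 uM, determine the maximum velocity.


Vmax = v * (Km + [S]) / [S]
Vmax = 53 * (43 + 183) / 183
Vmax = 65.4536 uM/s

65.4536 uM/s


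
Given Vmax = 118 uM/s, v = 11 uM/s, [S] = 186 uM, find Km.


Km = [S] * (Vmax - v) / v
Km = 186 * (118 - 11) / 11
Km = 1809.2727 uM

1809.2727 uM


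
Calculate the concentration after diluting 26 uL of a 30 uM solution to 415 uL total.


C2 = C1 * V1 / V2
C2 = 30 * 26 / 415
C2 = 1.8795 uM

1.8795 uM


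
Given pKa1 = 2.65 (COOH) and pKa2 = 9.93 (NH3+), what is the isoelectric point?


pI = (pKa1 + pKa2) / 2
pI = (2.65 + 9.93) / 2
pI = 6.29

6.29


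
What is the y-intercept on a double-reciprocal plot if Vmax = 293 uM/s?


y-intercept = 1/Vmax
= 1/293
= 0.0034 s/uM

0.0034 s/uM


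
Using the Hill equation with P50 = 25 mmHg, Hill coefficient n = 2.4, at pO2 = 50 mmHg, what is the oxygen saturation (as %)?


Y = pO2^n / (P50^n + pO2^n)
Y = 50^2.4 / (25^2.4 + 50^2.4)
Y = 84.07%

84.07%


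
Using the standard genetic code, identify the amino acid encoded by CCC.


Standard genetic code lookup.
Codon CCC -> Pro

Pro


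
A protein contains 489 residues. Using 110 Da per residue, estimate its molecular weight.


MW = n_residues * 110 Da
MW = 489 * 110
MW = 53790 Da

53790 Da


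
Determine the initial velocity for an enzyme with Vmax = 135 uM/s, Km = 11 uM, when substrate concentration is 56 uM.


v = Vmax * [S] / (Km + [S])
v = 135 * 56 / (11 + 56)
v = 112.8358 uM/s

112.8358 uM/s


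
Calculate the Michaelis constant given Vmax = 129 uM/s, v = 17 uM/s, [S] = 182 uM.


Km = [S] * (Vmax - v) / v
Km = 182 * (129 - 17) / 17
Km = 1199.0588 uM

1199.0588 uM


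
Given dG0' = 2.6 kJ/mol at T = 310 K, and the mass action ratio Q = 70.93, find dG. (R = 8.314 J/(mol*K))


dG = dG0' + RT * ln(Q) / 1000
dG = 2.6 + 8.314 * 310 * ln(70.93) / 1000
dG = 13.5838 kJ/mol

13.5838 kJ/mol


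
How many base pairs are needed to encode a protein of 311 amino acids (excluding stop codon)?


Each amino acid = 1 codon = 3 bp
bp = 311 * 3 = 933 bp

933 bp


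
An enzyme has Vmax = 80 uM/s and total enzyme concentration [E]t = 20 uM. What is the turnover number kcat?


kcat = Vmax / [E]t
kcat = 80 / 20
kcat = 4.0 s^-1

4.0 s^-1


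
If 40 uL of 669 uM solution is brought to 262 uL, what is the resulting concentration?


C2 = C1 * V1 / V2
C2 = 669 * 40 / 262
C2 = 102.1374 uM

102.1374 uM


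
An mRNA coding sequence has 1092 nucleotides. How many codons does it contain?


codons = nucleotides / 3
codons = 1092 / 3 = 364

364


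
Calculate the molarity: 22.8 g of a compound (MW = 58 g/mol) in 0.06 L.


C = (mass / MW) / volume
C = (22.8 / 58) / 0.06
C = 6.5517 M

6.5517 M


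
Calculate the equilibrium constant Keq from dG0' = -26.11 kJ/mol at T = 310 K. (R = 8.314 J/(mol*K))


Keq = exp(-dG0 * 1000 / (R * T))
Keq = exp(-(-26.11) * 1000 / (8.314 * 310))
Keq = 25099.4137

25099.4137


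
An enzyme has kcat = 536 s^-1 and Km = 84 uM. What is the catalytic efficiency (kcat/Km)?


Catalytic efficiency = kcat / Km
= 536 / 84
= 6.381 uM^-1*s^-1

6.381 uM^-1*s^-1


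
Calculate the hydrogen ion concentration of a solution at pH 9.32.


[H+] = 10^(-pH)
[H+] = 10^(-9.32)
[H+] = 4.786e-10 M

4.786e-10 M


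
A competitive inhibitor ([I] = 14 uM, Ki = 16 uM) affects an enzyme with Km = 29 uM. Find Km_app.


Km_app = Km * (1 + [I]/Ki)
Km_app = 29 * (1 + 14/16)
Km_app = 54.375 uM

54.375 uM


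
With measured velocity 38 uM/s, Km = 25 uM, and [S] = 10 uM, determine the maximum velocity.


Vmax = v * (Km + [S]) / [S]
Vmax = 38 * (25 + 10) / 10
Vmax = 133.0 uM/s

133.0 uM/s


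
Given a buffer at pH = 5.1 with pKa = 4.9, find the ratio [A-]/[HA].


[A-]/[HA] = 10^(pH - pKa)
= 10^(5.1 - 4.9)
= 1.5849

1.5849


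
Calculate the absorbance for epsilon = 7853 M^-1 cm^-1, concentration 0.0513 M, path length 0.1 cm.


A = epsilon * c * l
A = 7853 * 0.0513 * 0.1
A = 40.2859

40.2859


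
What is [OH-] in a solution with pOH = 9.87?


[OH-] = 10^(-pOH)
[OH-] = 10^(-9.87)
[OH-] = 1.349e-10 M

1.349e-10 M


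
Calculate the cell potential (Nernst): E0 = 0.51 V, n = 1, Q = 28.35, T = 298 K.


E = E0 - (RT/nF) * ln(Q)
E = 0.51 - (8.314 * 298 / (1 * 96485)) * ln(28.35)
E = 0.4241 V

0.4241 V


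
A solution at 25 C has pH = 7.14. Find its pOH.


pOH = 14 - pH
pOH = 14 - 7.14
pOH = 6.86

6.86


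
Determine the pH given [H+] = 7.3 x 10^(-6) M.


pH = -log10([H+])
pH = -log10(7.3 x 10^(-6))
pH = 5.1367

5.1367


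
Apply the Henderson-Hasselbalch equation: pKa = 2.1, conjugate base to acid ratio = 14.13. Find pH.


pH = pKa + log10([A-]/[HA])
pH = 2.1 + log10(14.13)
pH = 3.2501

3.2501


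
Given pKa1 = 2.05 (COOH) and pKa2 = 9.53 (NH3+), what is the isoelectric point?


pI = (pKa1 + pKa2) / 2
pI = (2.05 + 9.53) / 2
pI = 5.79

5.79


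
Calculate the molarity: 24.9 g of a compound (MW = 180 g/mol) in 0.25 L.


C = (mass / MW) / volume
C = (24.9 / 180) / 0.25
C = 0.5533 M

0.5533 M


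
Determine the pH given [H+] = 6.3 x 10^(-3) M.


pH = -log10([H+])
pH = -log10(6.3 x 10^(-3))
pH = 2.2007

2.2007


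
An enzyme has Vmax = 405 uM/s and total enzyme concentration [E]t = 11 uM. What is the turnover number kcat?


kcat = Vmax / [E]t
kcat = 405 / 11
kcat = 36.8182 s^-1

36.8182 s^-1


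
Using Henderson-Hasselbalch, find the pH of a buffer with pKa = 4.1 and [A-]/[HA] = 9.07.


pH = pKa + log10([A-]/[HA])
pH = 4.1 + log10(9.07)
pH = 5.0576

5.0576


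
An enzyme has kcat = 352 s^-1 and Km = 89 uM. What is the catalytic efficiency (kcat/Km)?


Catalytic efficiency = kcat / Km
= 352 / 89
= 3.9551 uM^-1*s^-1

3.9551 uM^-1*s^-1


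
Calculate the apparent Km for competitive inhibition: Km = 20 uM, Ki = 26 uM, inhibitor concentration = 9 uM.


Km_app = Km * (1 + [I]/Ki)
Km_app = 20 * (1 + 9/26)
Km_app = 26.9231 uM

26.9231 uM


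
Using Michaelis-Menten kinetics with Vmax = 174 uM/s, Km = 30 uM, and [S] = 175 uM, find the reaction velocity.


v = Vmax * [S] / (Km + [S])
v = 174 * 175 / (30 + 175)
v = 148.5366 uM/s

148.5366 uM/s


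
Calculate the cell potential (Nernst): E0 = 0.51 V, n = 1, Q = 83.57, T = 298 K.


E = E0 - (RT/nF) * ln(Q)
E = 0.51 - (8.314 * 298 / (1 * 96485)) * ln(83.57)
E = 0.3964 V

0.3964 V


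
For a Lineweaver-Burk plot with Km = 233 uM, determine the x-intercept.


x-intercept = -1/Km
= -1/233
= -0.0043 1/uM

-0.0043 1/uM


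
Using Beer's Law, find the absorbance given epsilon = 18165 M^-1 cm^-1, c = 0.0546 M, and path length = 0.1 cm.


A = epsilon * c * l
A = 18165 * 0.0546 * 0.1
A = 99.1809

99.1809


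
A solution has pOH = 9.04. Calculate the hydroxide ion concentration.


[OH-] = 10^(-pOH)
[OH-] = 10^(-9.04)
[OH-] = 9.120e-10 M

9.120e-10 M


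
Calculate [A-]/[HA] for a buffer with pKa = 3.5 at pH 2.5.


[A-]/[HA] = 10^(pH - pKa)
= 10^(2.5 - 3.5)
= 0.1

0.1


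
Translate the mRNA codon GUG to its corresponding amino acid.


Standard genetic code lookup.
Codon GUG -> Val

Val


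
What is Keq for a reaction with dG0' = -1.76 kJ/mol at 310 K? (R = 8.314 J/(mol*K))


Keq = exp(-dG0 * 1000 / (R * T))
Keq = exp(-(-1.76) * 1000 / (8.314 * 310))
Keq = 1.9796

1.9796


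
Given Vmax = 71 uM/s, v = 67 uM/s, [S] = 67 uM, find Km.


Km = [S] * (Vmax - v) / v
Km = 67 * (71 - 67) / 67
Km = 4.0 uM

4.0 uM


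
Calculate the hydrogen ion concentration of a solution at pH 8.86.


[H+] = 10^(-pH)
[H+] = 10^(-8.86)
[H+] = 1.380e-09 M

1.380e-09 M


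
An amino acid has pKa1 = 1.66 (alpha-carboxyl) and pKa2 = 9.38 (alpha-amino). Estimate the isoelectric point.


pI = (pKa1 + pKa2) / 2
pI = (1.66 + 9.38) / 2
pI = 5.52

5.52


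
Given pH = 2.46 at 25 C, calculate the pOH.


pOH = 14 - pH
pOH = 14 - 2.46
pOH = 11.54

11.54


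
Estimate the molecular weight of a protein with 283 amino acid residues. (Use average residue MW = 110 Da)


MW = n_residues * 110 Da
MW = 283 * 110
MW = 31130 Da

31130 Da


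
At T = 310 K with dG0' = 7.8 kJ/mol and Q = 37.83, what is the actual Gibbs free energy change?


dG = dG0' + RT * ln(Q) / 1000
dG = 7.8 + 8.314 * 310 * ln(37.83) / 1000
dG = 17.1637 kJ/mol

17.1637 kJ/mol


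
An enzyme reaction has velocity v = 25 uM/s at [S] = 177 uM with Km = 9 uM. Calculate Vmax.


Vmax = v * (Km + [S]) / [S]
Vmax = 25 * (9 + 177) / 177
Vmax = 26.2712 uM/s

26.2712 uM/s


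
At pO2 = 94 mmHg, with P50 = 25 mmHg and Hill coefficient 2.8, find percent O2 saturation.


Y = pO2^n / (P50^n + pO2^n)
Y = 94^2.8 / (25^2.8 + 94^2.8)
Y = 97.61%

97.61%


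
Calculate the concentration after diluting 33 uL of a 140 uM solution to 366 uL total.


C2 = C1 * V1 / V2
C2 = 140 * 33 / 366
C2 = 12.623 uM

12.623 uM


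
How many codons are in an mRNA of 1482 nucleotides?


codons = nucleotides / 3
codons = 1482 / 3 = 494

494


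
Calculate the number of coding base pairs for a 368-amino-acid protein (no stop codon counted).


Each amino acid = 1 codon = 3 bp
bp = 368 * 3 = 1104 bp

1104 bp


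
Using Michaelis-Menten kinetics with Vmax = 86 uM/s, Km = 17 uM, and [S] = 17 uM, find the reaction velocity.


v = Vmax * [S] / (Km + [S])
v = 86 * 17 / (17 + 17)
v = 43.0 uM/s

43.0 uM/s


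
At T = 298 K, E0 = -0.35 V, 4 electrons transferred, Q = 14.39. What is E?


E = E0 - (RT/nF) * ln(Q)
E = -0.35 - (8.314 * 298 / (4 * 96485)) * ln(14.39)
E = -0.3671 V

-0.3671 V


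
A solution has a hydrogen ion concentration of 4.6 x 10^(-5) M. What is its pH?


pH = -log10([H+])
pH = -log10(4.6 x 10^(-5))
pH = 4.3372

4.3372


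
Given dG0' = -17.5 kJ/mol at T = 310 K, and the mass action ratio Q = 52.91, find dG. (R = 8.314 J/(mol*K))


dG = dG0' + RT * ln(Q) / 1000
dG = -17.5 + 8.314 * 310 * ln(52.91) / 1000
dG = -7.2716 kJ/mol

-7.2716 kJ/mol


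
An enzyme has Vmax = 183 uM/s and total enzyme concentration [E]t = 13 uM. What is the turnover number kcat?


kcat = Vmax / [E]t
kcat = 183 / 13
kcat = 14.0769 s^-1

14.0769 s^-1


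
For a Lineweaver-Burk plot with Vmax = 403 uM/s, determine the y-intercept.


y-intercept = 1/Vmax
= 1/403
= 0.0025 s/uM

0.0025 s/uM


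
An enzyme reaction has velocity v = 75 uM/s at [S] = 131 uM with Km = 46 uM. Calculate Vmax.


Vmax = v * (Km + [S]) / [S]
Vmax = 75 * (46 + 131) / 131
Vmax = 101.3359 uM/s

101.3359 uM/s


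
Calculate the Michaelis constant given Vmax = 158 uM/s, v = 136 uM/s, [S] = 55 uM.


Km = [S] * (Vmax - v) / v
Km = 55 * (158 - 136) / 136
Km = 8.8971 uM

8.8971 uM


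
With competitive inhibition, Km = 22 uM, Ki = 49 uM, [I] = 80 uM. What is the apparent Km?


Km_app = Km * (1 + [I]/Ki)
Km_app = 22 * (1 + 80/49)
Km_app = 57.9184 uM

57.9184 uM


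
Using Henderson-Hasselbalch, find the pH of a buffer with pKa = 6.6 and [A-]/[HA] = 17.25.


pH = pKa + log10([A-]/[HA])
pH = 6.6 + log10(17.25)
pH = 7.8368

7.8368


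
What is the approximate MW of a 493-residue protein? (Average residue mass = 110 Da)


MW = n_residues * 110 Da
MW = 493 * 110
MW = 54230 Da

54230 Da


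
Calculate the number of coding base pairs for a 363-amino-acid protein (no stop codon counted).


Each amino acid = 1 codon = 3 bp
bp = 363 * 3 = 1089 bp

1089 bp


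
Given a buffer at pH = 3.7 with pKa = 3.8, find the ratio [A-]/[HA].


[A-]/[HA] = 10^(pH - pKa)
= 10^(3.7 - 3.8)
= 0.7943

0.7943


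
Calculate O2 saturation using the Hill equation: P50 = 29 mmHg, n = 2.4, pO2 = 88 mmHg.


Y = pO2^n / (P50^n + pO2^n)
Y = 88^2.4 / (29^2.4 + 88^2.4)
Y = 93.49%

93.49%


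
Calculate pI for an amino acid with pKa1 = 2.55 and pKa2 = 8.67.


pI = (pKa1 + pKa2) / 2
pI = (2.55 + 8.67) / 2
pI = 5.61

5.61


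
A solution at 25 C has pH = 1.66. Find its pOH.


pOH = 14 - pH
pOH = 14 - 1.66
pOH = 12.34

12.34


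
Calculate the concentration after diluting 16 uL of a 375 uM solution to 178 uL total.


C2 = C1 * V1 / V2
C2 = 375 * 16 / 178
C2 = 33.7079 uM

33.7079 uM


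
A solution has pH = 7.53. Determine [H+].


[H+] = 10^(-pH)
[H+] = 10^(-7.53)
[H+] = 2.951e-08 M

2.951e-08 M


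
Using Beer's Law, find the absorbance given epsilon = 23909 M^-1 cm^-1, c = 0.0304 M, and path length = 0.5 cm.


A = epsilon * c * l
A = 23909 * 0.0304 * 0.5
A = 363.4168

363.4168


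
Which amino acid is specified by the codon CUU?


Standard genetic code lookup.
Codon CUU -> Leu

Leu


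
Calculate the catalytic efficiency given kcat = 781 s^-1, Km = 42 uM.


Catalytic efficiency = kcat / Km
= 781 / 42
= 18.5952 uM^-1*s^-1

18.5952 uM^-1*s^-1


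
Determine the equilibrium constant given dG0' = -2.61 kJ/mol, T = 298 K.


Keq = exp(-dG0 * 1000 / (R * T))
Keq = exp(-(-2.61) * 1000 / (8.314 * 298))
Keq = 2.8675

2.8675


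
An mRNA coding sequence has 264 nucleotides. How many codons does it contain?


codons = nucleotides / 3
codons = 264 / 3 = 88

88


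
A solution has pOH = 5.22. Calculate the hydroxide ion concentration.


[OH-] = 10^(-pOH)
[OH-] = 10^(-5.22)
[OH-] = 6.026e-06 M

6.026e-06 M


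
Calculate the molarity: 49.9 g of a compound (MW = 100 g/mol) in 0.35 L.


C = (mass / MW) / volume
C = (49.9 / 100) / 0.35
C = 1.4257 M

1.4257 M


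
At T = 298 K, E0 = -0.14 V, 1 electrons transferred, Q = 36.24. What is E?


E = E0 - (RT/nF) * ln(Q)
E = -0.14 - (8.314 * 298 / (1 * 96485)) * ln(36.24)
E = -0.2322 V

-0.2322 V


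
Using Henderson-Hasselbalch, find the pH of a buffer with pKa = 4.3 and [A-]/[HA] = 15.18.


pH = pKa + log10([A-]/[HA])
pH = 4.3 + log10(15.18)
pH = 5.4813

5.4813


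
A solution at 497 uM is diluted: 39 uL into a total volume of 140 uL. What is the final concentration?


C2 = C1 * V1 / V2
C2 = 497 * 39 / 140
C2 = 138.45 uM

138.45 uM


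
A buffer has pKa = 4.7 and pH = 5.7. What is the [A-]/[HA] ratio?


[A-]/[HA] = 10^(pH - pKa)
= 10^(5.7 - 4.7)
= 10.0

10.0


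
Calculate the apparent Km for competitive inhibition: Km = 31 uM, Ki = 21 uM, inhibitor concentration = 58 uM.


Km_app = Km * (1 + [I]/Ki)
Km_app = 31 * (1 + 58/21)
Km_app = 116.619 uM

116.619 uM


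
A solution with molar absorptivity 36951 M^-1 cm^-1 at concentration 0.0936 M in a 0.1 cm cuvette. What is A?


A = epsilon * c * l
A = 36951 * 0.0936 * 0.1
A = 345.8614

345.8614


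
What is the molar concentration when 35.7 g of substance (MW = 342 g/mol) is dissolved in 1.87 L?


C = (mass / MW) / volume
C = (35.7 / 342) / 1.87
C = 0.0558 M

0.0558 M


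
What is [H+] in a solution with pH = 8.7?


[H+] = 10^(-pH)
[H+] = 10^(-8.7)
[H+] = 1.995e-09 M

1.995e-09 M


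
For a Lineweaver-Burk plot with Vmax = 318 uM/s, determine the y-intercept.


y-intercept = 1/Vmax
= 1/318
= 0.0031 s/uM

0.0031 s/uM


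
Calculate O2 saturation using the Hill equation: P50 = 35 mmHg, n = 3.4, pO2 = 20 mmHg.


Y = pO2^n / (P50^n + pO2^n)
Y = 20^3.4 / (35^3.4 + 20^3.4)
Y = 12.98%

12.98%


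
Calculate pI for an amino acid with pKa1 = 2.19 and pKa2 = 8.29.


pI = (pKa1 + pKa2) / 2
pI = (2.19 + 8.29) / 2
pI = 5.24

5.24


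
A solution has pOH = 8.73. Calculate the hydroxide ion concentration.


[OH-] = 10^(-pOH)
[OH-] = 10^(-8.73)
[OH-] = 1.862e-09 M

1.862e-09 M
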